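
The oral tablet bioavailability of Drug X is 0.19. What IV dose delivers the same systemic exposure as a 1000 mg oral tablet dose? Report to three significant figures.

D_iv = 190 mg

Systemic exposure from an extravascular dose = F × D_ev, so the equivalent IV dose is F × D_ev.
D_iv = F × D_ev = 0.19 × 1000 = 190 mg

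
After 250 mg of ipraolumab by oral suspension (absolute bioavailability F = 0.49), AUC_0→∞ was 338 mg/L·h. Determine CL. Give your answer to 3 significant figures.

CL = F × Dose / AUC_0→∞
   = 0.49 × 250 / 338 = 0.362426 L/h

CL = 0.362 L/h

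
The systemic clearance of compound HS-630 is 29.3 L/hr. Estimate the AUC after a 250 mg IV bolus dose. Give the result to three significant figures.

AUC = 8.53 mg/L·hr

AUC_0→∞ = Dose_iv / CL
        = 250 / 29.3 = 8.53242 mg/L·hr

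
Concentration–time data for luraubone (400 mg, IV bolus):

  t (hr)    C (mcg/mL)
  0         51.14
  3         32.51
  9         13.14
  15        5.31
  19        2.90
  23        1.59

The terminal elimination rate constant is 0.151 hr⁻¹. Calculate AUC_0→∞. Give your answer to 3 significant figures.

Trapezoidal AUC_0→23:
  [0→3]: (51.14+32.51)/2 × 3 = 125.475
  [3→9]: (32.51+13.14)/2 × 6 = 136.95
  [9→15]: (13.14+5.31)/2 × 6 = 55.35
  [15→19]: (5.31+2.90)/2 × 4 = 16.42
  [19→23]: (2.90+1.59)/2 × 4 = 8.98
  Sum = 343.175 mcg/mL·hr
Extrapolated tail: C_last / k_e = 1.59 / 0.151 = 10.530
AUC_0→∞ = 343.175 + 10.530 = 353.705 mcg/mL·hr

AUC = 354 mcg/mL·hr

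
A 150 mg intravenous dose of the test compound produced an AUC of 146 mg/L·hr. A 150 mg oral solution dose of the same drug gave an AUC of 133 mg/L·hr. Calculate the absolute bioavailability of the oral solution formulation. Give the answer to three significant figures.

F = (AUC_ev / D_ev) / (AUC_iv / D_iv)
  = (133/150) / (146/150)
  = 0.886667 / 0.973333 = 0.9110

F = 0.911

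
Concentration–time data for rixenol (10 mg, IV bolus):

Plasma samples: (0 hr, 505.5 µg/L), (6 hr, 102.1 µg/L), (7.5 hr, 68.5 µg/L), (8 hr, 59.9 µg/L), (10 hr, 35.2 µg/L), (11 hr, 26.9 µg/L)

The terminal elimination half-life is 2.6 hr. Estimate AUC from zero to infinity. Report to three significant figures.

Trapezoidal AUC_0→11:
  [0→6]: (505.5+102.1)/2 × 6 = 1822.8
  [6→7.5]: (102.1+68.5)/2 × 1.5 = 127.95
  [7.5→8]: (68.5+59.9)/2 × 0.5 = 32.1
  [8→10]: (59.9+35.2)/2 × 2 = 95.1
  [10→11]: (35.2+26.9)/2 × 1 = 31.05
  Sum = 2109.0 µg/L·hr
k_e = ln2 / t½ = 0.693147 / 2.6 = 0.2666 hr^-1
Extrapolated tail: C_last / k_e = 26.9 / 0.2666 = 100.900
AUC_0→∞ = 2109.0 + 100.900 = 2209.9 µg/L·hr

AUC = 2210 µg/L·hr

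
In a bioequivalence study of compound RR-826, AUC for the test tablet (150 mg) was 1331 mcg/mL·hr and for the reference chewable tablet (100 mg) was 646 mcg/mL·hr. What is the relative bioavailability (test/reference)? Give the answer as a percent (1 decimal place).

F_rel = (AUC_test/D_test) / (AUC_ref/D_ref)
      = (1331/150) / (646/100)
      = 8.87333 / 6.46 = 1.3736 = 137.36%

F_rel = 137.4%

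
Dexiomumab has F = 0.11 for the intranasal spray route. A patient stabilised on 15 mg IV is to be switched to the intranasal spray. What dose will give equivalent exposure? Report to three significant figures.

For equal systemic exposure: F × D_ev = D_iv
D_ev = D_iv / F = 15 / 0.11 = 136.364 mg

D_intranasal = 136 mg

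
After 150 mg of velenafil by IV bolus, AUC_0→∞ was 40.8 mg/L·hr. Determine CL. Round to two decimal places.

CL = Dose_iv / AUC_0→∞
   = 150 / 40.8 = 3.67647 L/hr

CL = 3.68 L/hr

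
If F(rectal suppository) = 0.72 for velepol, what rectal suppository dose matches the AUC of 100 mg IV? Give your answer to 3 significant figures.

For equal systemic exposure: F × D_ev = D_iv
D_ev = D_iv / F = 100 / 0.72 = 138.889 mg

D_rectal = 139 mg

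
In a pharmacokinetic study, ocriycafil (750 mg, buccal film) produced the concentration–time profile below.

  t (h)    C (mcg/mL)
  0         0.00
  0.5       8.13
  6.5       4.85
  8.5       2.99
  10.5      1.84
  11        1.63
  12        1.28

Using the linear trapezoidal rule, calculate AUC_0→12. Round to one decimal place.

AUC = 56.0 mcg/mL·h

Trapezoidal AUC_0→12:
  [0→0.5]: (0.00+8.13)/2 × 0.5 = 2.0325
  [0.5→6.5]: (8.13+4.85)/2 × 6 = 38.94
  [6.5→8.5]: (4.85+2.99)/2 × 2 = 7.84
  [8.5→10.5]: (2.99+1.84)/2 × 2 = 4.83
  [10.5→11]: (1.84+1.63)/2 × 0.5 = 0.8675
  [11→12]: (1.63+1.28)/2 × 1 = 1.455
  Sum = 55.965 mcg/mL·h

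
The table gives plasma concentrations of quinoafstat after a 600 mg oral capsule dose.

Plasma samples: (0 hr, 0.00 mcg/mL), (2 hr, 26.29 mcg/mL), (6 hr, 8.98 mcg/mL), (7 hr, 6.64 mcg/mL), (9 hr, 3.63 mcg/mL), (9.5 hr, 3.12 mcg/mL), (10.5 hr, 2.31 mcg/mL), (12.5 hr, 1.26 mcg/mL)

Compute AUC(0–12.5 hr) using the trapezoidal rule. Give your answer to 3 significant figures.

Trapezoidal AUC_0→12.5:
  [0→2]: (0.00+26.29)/2 × 2 = 26.29
  [2→6]: (26.29+8.98)/2 × 4 = 70.54
  [6→7]: (8.98+6.64)/2 × 1 = 7.81
  [7→9]: (6.64+3.63)/2 × 2 = 10.27
  [9→9.5]: (3.63+3.12)/2 × 0.5 = 1.6875
  [9.5→10.5]: (3.12+2.31)/2 × 1 = 2.715
  [10.5→12.5]: (2.31+1.26)/2 × 2 = 3.57
  Sum = 122.8825 mcg/mL·hr

AUC = 123 mcg/mL·hr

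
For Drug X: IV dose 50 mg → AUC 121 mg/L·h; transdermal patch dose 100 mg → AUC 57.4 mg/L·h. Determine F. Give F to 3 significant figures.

F = 0.237

F = (AUC_ev / D_ev) / (AUC_iv / D_iv)
  = (57.4/100) / (121/50)
  = 0.574 / 2.42 = 0.2372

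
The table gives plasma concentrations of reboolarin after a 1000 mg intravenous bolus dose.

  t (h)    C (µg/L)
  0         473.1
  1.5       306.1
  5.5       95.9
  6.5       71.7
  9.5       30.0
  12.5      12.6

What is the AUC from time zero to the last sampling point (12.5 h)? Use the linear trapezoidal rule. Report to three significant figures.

Trapezoidal AUC_0→12.5:
  [0→1.5]: (473.1+306.1)/2 × 1.5 = 584.4
  [1.5→5.5]: (306.1+95.9)/2 × 4 = 804.0
  [5.5→6.5]: (95.9+71.7)/2 × 1 = 83.8
  [6.5→9.5]: (71.7+30.0)/2 × 3 = 152.55
  [9.5→12.5]: (30.0+12.6)/2 × 3 = 63.9
  Sum = 1688.65 µg/L·h

AUC = 1690 µg/L·h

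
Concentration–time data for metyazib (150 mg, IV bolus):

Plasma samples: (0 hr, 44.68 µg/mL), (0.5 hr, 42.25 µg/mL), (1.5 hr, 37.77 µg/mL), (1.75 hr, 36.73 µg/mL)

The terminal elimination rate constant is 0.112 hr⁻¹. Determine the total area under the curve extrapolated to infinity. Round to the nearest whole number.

Trapezoidal AUC_0→1.75:
  [0→0.5]: (44.68+42.25)/2 × 0.5 = 21.7325
  [0.5→1.5]: (42.25+37.77)/2 × 1 = 40.01
  [1.5→1.75]: (37.77+36.73)/2 × 0.25 = 9.3125
  Sum = 71.055 µg/mL·hr
Extrapolated tail: C_last / k_e = 36.73 / 0.112 = 327.946
AUC_0→∞ = 71.055 + 327.946 = 399.001 µg/mL·hr

AUC = 399 µg/mL·hr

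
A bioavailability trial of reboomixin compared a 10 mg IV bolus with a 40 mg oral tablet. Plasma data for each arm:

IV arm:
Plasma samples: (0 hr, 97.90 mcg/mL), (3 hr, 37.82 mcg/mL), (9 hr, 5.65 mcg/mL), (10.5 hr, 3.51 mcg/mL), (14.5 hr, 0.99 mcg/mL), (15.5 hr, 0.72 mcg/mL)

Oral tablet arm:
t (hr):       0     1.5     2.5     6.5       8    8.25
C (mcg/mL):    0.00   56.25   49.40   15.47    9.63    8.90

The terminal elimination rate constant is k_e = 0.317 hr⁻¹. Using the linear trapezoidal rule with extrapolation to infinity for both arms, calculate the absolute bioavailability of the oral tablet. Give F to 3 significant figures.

F = 0.194

Trapezoidal AUC_0→15.5 (IV):
  [0→3]: (97.90+37.82)/2 × 3 = 203.58
  [3→9]: (37.82+5.65)/2 × 6 = 130.41
  [9→10.5]: (5.65+3.51)/2 × 1.5 = 6.87
  [10.5→14.5]: (3.51+0.99)/2 × 4 = 9.0
  [14.5→15.5]: (0.99+0.72)/2 × 1 = 0.855
  Sum = 350.715 mcg/mL·hr
IV tail: 0.72/0.317 = 2.271; AUC_iv,0→∞ = 350.715 + 2.271 = 352.986 mcg/mL·hr
Trapezoidal AUC_0→8.25 (oral tablet):
  [0→1.5]: (0.00+56.25)/2 × 1.5 = 42.1875
  [1.5→2.5]: (56.25+49.40)/2 × 1 = 52.825
  [2.5→6.5]: (49.40+15.47)/2 × 4 = 129.74
  [6.5→8]: (15.47+9.63)/2 × 1.5 = 18.825
  [8→8.25]: (9.63+8.90)/2 × 0.25 = 2.31625
  Sum = 245.89375 mcg/mL·hr
oral tablet tail: 8.90/0.317 = 28.076; AUC_ev,0→∞ = 245.89375 + 28.076 = 273.96975 mcg/mL·hr
F = (AUC_ev/D_ev)/(AUC_iv/D_iv) = (273.96975/40)/(352.986/10) = 6.84924/35.2986 = 0.1940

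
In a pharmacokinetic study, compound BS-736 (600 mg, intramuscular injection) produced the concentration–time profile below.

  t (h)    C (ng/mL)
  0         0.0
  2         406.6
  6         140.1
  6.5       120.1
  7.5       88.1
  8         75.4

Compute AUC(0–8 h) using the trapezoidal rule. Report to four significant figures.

AUC = 1710 ng/mL·h

Trapezoidal AUC_0→8:
  [0→2]: (0.0+406.6)/2 × 2 = 406.6
  [2→6]: (406.6+140.1)/2 × 4 = 1093.4
  [6→6.5]: (140.1+120.1)/2 × 0.5 = 65.05
  [6.5→7.5]: (120.1+88.1)/2 × 1 = 104.1
  [7.5→8]: (88.1+75.4)/2 × 0.5 = 40.875
  Sum = 1710.025 ng/mL·h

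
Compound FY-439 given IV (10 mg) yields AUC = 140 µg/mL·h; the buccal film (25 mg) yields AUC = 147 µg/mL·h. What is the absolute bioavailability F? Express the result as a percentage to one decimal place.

F = (AUC_ev / D_ev) / (AUC_iv / D_iv)
  = (147/25) / (140/10)
  = 5.88 / 14 = 0.4200
  = 42.00%

F = 42.0%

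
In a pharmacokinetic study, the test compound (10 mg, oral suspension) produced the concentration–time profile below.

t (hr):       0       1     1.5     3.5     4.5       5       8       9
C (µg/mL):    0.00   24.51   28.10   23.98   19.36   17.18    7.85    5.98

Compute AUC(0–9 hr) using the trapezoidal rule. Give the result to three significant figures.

AUC = 153 µg/mL·hr

Trapezoidal AUC_0→9:
  [0→1]: (0.00+24.51)/2 × 1 = 12.255
  [1→1.5]: (24.51+28.10)/2 × 0.5 = 13.1525
  [1.5→3.5]: (28.10+23.98)/2 × 2 = 52.08
  [3.5→4.5]: (23.98+19.36)/2 × 1 = 21.67
  [4.5→5]: (19.36+17.18)/2 × 0.5 = 9.135
  [5→8]: (17.18+7.85)/2 × 3 = 37.545
  [8→9]: (7.85+5.98)/2 × 1 = 6.915
  Sum = 152.7525 µg/mL·hr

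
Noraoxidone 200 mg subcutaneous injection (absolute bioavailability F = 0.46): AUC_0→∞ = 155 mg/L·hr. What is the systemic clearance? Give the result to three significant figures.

CL = 0.594 L/hr

CL = F × Dose / AUC_0→∞
   = 0.46 × 200 / 155 = 0.593548 L/hr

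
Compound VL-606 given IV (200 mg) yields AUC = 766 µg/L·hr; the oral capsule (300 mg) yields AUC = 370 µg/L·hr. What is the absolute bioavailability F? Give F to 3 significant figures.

F = 0.322

F = (AUC_ev / D_ev) / (AUC_iv / D_iv)
  = (370/300) / (766/200)
  = 1.23333 / 3.83 = 0.3220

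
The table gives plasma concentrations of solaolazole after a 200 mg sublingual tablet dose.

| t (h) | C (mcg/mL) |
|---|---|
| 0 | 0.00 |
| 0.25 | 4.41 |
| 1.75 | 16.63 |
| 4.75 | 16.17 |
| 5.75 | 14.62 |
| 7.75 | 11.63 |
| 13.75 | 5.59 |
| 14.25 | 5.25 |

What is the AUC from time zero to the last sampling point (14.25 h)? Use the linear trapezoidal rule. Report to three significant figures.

AUC = 162 mcg/mL·h

Trapezoidal AUC_0→14.25:
  [0→0.25]: (0.00+4.41)/2 × 0.25 = 0.55125
  [0.25→1.75]: (4.41+16.63)/2 × 1.5 = 15.78
  [1.75→4.75]: (16.63+16.17)/2 × 3 = 49.2
  [4.75→5.75]: (16.17+14.62)/2 × 1 = 15.395
  [5.75→7.75]: (14.62+11.63)/2 × 2 = 26.25
  [7.75→13.75]: (11.63+5.59)/2 × 6 = 51.66
  [13.75→14.25]: (5.59+5.25)/2 × 0.5 = 2.71
  Sum = 161.54625 mcg/mL·h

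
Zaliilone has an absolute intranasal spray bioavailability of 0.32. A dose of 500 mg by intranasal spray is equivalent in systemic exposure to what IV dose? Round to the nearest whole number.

D_iv = 160 mg

Systemic exposure from an extravascular dose = F × D_ev, so the equivalent IV dose is F × D_ev.
D_iv = F × D_ev = 0.32 × 500 = 160 mg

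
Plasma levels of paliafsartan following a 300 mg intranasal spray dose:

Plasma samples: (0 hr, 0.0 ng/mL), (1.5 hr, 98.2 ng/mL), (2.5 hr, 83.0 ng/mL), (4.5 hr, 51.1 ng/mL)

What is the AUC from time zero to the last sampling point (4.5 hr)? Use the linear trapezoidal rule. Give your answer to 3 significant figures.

AUC = 298 ng/mL·hr

Trapezoidal AUC_0→4.5:
  [0→1.5]: (0.0+98.2)/2 × 1.5 = 73.65
  [1.5→2.5]: (98.2+83.0)/2 × 1 = 90.6
  [2.5→4.5]: (83.0+51.1)/2 × 2 = 134.1
  Sum = 298.35 ng/mL·hr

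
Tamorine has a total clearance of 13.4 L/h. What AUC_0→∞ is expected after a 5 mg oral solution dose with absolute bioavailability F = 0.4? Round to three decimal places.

AUC_0→∞ = F × Dose / CL
        = 0.4 × 5 / 13.4 = 0.149254 mg/L·h

AUC = 0.149 mg/L·h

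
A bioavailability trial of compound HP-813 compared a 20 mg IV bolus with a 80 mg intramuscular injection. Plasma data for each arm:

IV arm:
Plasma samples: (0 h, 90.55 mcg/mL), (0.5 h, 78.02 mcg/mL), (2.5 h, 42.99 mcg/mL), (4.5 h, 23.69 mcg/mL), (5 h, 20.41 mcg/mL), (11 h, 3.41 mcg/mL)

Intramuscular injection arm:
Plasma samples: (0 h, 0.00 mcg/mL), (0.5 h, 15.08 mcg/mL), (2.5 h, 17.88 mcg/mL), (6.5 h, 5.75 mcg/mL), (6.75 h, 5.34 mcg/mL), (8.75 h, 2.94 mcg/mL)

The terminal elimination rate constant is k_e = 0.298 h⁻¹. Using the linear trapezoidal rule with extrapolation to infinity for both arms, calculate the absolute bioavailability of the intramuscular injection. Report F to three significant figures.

Trapezoidal AUC_0→11 (IV):
  [0→0.5]: (90.55+78.02)/2 × 0.5 = 42.1425
  [0.5→2.5]: (78.02+42.99)/2 × 2 = 121.01
  [2.5→4.5]: (42.99+23.69)/2 × 2 = 66.68
  [4.5→5]: (23.69+20.41)/2 × 0.5 = 11.025
  [5→11]: (20.41+3.41)/2 × 6 = 71.46
  Sum = 312.3175 mcg/mL·h
IV tail: 3.41/0.298 = 11.443; AUC_iv,0→∞ = 312.3175 + 11.443 = 323.7605 mcg/mL·h
Trapezoidal AUC_0→8.75 (intramuscular injection):
  [0→0.5]: (0.00+15.08)/2 × 0.5 = 3.77
  [0.5→2.5]: (15.08+17.88)/2 × 2 = 32.96
  [2.5→6.5]: (17.88+5.75)/2 × 4 = 47.26
  [6.5→6.75]: (5.75+5.34)/2 × 0.25 = 1.38625
  [6.75→8.75]: (5.34+2.94)/2 × 2 = 8.28
  Sum = 93.65625 mcg/mL·h
intramuscular injection tail: 2.94/0.298 = 9.866; AUC_ev,0→∞ = 93.65625 + 9.866 = 103.52225 mcg/mL·h
F = (AUC_ev/D_ev)/(AUC_iv/D_iv) = (103.52225/80)/(323.7605/20) = 1.29403/16.188025 = 0.0799

F = 0.0799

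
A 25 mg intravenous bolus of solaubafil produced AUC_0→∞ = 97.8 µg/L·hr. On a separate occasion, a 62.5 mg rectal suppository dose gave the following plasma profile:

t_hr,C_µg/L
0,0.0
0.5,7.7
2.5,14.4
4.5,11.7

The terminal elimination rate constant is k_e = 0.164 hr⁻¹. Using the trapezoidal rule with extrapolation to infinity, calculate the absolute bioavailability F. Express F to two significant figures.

F = 0.50

Trapezoidal AUC_0→4.5 (rectal suppository):
  [0→0.5]: (0.0+7.7)/2 × 0.5 = 1.925
  [0.5→2.5]: (7.7+14.4)/2 × 2 = 22.1
  [2.5→4.5]: (14.4+11.7)/2 × 2 = 26.1
  Sum = 50.125 µg/L·hr
Tail: C_last/k_e = 11.7/0.164 = 71.341
AUC_0→∞ (rectal suppository) = 50.125 + 71.341 = 121.466 µg/L·hr
F = (AUC_ev/D_ev)/(AUC_iv/D_iv) = (121.466/62.5)/(97.8/25) = 1.943456/3.912 = 0.4968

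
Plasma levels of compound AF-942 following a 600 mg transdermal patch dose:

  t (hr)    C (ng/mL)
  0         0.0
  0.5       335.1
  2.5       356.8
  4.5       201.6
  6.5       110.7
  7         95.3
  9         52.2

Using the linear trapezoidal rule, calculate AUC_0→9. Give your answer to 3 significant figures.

Trapezoidal AUC_0→9:
  [0→0.5]: (0.0+335.1)/2 × 0.5 = 83.775
  [0.5→2.5]: (335.1+356.8)/2 × 2 = 691.9
  [2.5→4.5]: (356.8+201.6)/2 × 2 = 558.4
  [4.5→6.5]: (201.6+110.7)/2 × 2 = 312.3
  [6.5→7]: (110.7+95.3)/2 × 0.5 = 51.5
  [7→9]: (95.3+52.2)/2 × 2 = 147.5
  Sum = 1845.375 ng/mL·hr

AUC = 1850 ng/mL·hr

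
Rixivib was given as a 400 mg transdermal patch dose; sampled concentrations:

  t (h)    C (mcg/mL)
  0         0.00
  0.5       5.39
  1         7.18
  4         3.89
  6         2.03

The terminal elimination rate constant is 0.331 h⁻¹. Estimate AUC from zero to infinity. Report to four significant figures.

Trapezoidal AUC_0→6:
  [0→0.5]: (0.00+5.39)/2 × 0.5 = 1.3475
  [0.5→1]: (5.39+7.18)/2 × 0.5 = 3.1425
  [1→4]: (7.18+3.89)/2 × 3 = 16.605
  [4→6]: (3.89+2.03)/2 × 2 = 5.92
  Sum = 27.015 mcg/mL·h
Extrapolated tail: C_last / k_e = 2.03 / 0.331 = 6.133
AUC_0→∞ = 27.015 + 6.133 = 33.148 mcg/mL·h

AUC = 33.15 mcg/mL·h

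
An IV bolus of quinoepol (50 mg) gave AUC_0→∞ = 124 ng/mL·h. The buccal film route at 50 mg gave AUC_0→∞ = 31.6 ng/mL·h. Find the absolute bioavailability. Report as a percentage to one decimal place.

F = 25.5%

F = (AUC_ev / D_ev) / (AUC_iv / D_iv)
  = (31.6/50) / (124/50)
  = 0.632 / 2.48 = 0.2548
  = 25.48%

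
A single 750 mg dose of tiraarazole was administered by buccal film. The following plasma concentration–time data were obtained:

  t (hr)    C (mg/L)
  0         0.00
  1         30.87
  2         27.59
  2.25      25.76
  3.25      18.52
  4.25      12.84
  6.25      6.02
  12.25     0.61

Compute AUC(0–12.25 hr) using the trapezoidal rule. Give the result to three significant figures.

AUC = 128 mg/L·hr

Trapezoidal AUC_0→12.25:
  [0→1]: (0.00+30.87)/2 × 1 = 15.435
  [1→2]: (30.87+27.59)/2 × 1 = 29.23
  [2→2.25]: (27.59+25.76)/2 × 0.25 = 6.66875
  [2.25→3.25]: (25.76+18.52)/2 × 1 = 22.14
  [3.25→4.25]: (18.52+12.84)/2 × 1 = 15.68
  [4.25→6.25]: (12.84+6.02)/2 × 2 = 18.86
  [6.25→12.25]: (6.02+0.61)/2 × 6 = 19.89
  Sum = 127.90375 mg/L·hr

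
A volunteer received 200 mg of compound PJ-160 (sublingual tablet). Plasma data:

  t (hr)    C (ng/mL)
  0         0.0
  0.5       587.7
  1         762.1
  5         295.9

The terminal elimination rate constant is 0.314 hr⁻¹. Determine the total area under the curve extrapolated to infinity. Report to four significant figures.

AUC = 3543 ng/mL·hr

Trapezoidal AUC_0→5:
  [0→0.5]: (0.0+587.7)/2 × 0.5 = 146.925
  [0.5→1]: (587.7+762.1)/2 × 0.5 = 337.45
  [1→5]: (762.1+295.9)/2 × 4 = 2116.0
  Sum = 2600.375 ng/mL·hr
Extrapolated tail: C_last / k_e = 295.9 / 0.314 = 942.357
AUC_0→∞ = 2600.375 + 942.357 = 3542.732 ng/mL·hr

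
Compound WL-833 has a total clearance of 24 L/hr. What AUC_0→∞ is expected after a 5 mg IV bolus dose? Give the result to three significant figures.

AUC = 0.208 mg/L·hr

AUC_0→∞ = Dose_iv / CL
        = 5 / 24 = 0.208333 mg/L·hr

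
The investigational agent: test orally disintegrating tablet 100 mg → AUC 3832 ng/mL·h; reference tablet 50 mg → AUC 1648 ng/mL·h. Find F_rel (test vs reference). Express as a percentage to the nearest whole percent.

F_rel = 116%

F_rel = (AUC_test/D_test) / (AUC_ref/D_ref)
      = (3832/100) / (1648/50)
      = 38.32 / 32.96 = 1.1626 = 116.26%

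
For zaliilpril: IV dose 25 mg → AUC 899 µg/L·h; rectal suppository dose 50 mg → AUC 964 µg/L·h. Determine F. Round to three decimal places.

F = (AUC_ev / D_ev) / (AUC_iv / D_iv)
  = (964/50) / (899/25)
  = 19.28 / 35.96 = 0.5362

F = 0.536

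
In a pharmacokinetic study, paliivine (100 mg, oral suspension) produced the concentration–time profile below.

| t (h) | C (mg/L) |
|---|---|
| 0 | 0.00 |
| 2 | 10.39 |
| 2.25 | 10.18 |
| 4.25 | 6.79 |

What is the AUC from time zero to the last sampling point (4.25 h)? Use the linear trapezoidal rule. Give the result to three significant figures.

AUC = 29.9 mg/L·h

Trapezoidal AUC_0→4.25:
  [0→2]: (0.00+10.39)/2 × 2 = 10.39
  [2→2.25]: (10.39+10.18)/2 × 0.25 = 2.57125
  [2.25→4.25]: (10.18+6.79)/2 × 2 = 16.97
  Sum = 29.93125 mg/L·h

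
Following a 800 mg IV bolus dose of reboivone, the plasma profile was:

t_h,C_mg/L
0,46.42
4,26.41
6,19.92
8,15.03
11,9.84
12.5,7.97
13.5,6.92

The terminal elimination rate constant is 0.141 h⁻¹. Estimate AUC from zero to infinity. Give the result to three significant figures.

AUC = 334 mg/L·h

Trapezoidal AUC_0→13.5:
  [0→4]: (46.42+26.41)/2 × 4 = 145.66
  [4→6]: (26.41+19.92)/2 × 2 = 46.33
  [6→8]: (19.92+15.03)/2 × 2 = 34.95
  [8→11]: (15.03+9.84)/2 × 3 = 37.305
  [11→12.5]: (9.84+7.97)/2 × 1.5 = 13.3575
  [12.5→13.5]: (7.97+6.92)/2 × 1 = 7.445
  Sum = 285.0475 mg/L·h
Extrapolated tail: C_last / k_e = 6.92 / 0.141 = 49.078
AUC_0→∞ = 285.0475 + 49.078 = 334.1255 mg/L·h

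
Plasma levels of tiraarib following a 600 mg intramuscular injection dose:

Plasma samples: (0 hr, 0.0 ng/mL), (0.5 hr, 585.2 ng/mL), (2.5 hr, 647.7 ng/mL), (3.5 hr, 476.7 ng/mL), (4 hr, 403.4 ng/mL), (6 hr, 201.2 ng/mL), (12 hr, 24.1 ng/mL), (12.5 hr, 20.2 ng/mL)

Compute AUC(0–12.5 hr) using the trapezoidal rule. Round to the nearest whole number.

Trapezoidal AUC_0→12.5:
  [0→0.5]: (0.0+585.2)/2 × 0.5 = 146.3
  [0.5→2.5]: (585.2+647.7)/2 × 2 = 1232.9
  [2.5→3.5]: (647.7+476.7)/2 × 1 = 562.2
  [3.5→4]: (476.7+403.4)/2 × 0.5 = 220.025
  [4→6]: (403.4+201.2)/2 × 2 = 604.6
  [6→12]: (201.2+24.1)/2 × 6 = 675.9
  [12→12.5]: (24.1+20.2)/2 × 0.5 = 11.075
  Sum = 3453.0 ng/mL·hr

AUC = 3453 ng/mL·hr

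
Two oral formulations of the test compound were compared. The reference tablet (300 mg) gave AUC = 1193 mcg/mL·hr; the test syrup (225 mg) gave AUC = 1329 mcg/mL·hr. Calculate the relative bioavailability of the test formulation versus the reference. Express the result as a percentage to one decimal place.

F_rel = (AUC_test/D_test) / (AUC_ref/D_ref)
      = (1329/225) / (1193/300)
      = 5.90667 / 3.97667 = 1.4853 = 148.53%

F_rel = 148.5%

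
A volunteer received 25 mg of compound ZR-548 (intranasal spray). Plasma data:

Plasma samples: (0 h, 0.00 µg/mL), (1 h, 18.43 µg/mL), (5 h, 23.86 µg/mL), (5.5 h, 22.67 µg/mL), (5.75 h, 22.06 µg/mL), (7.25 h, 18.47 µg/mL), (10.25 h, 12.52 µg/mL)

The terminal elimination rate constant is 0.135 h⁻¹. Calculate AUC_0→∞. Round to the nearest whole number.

Trapezoidal AUC_0→10.25:
  [0→1]: (0.00+18.43)/2 × 1 = 9.215
  [1→5]: (18.43+23.86)/2 × 4 = 84.58
  [5→5.5]: (23.86+22.67)/2 × 0.5 = 11.6325
  [5.5→5.75]: (22.67+22.06)/2 × 0.25 = 5.59125
  [5.75→7.25]: (22.06+18.47)/2 × 1.5 = 30.3975
  [7.25→10.25]: (18.47+12.52)/2 × 3 = 46.485
  Sum = 187.90125 µg/mL·h
Extrapolated tail: C_last / k_e = 12.52 / 0.135 = 92.741
AUC_0→∞ = 187.90125 + 92.741 = 280.64225 µg/mL·h

AUC = 281 µg/mL·h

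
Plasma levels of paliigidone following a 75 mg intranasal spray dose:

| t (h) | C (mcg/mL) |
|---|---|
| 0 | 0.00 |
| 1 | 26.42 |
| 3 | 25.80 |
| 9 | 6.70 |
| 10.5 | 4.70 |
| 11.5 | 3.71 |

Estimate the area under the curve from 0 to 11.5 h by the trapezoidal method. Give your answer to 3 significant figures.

AUC = 176 mcg/mL·h

Trapezoidal AUC_0→11.5:
  [0→1]: (0.00+26.42)/2 × 1 = 13.21
  [1→3]: (26.42+25.80)/2 × 2 = 52.22
  [3→9]: (25.80+6.70)/2 × 6 = 97.5
  [9→10.5]: (6.70+4.70)/2 × 1.5 = 8.55
  [10.5→11.5]: (4.70+3.71)/2 × 1 = 4.205
  Sum = 175.685 mcg/mL·h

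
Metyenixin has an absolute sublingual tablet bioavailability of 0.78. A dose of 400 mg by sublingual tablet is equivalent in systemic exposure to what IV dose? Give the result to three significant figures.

Systemic exposure from an extravascular dose = F × D_ev, so the equivalent IV dose is F × D_ev.
D_iv = F × D_ev = 0.78 × 400 = 312 mg

D_iv = 312 mg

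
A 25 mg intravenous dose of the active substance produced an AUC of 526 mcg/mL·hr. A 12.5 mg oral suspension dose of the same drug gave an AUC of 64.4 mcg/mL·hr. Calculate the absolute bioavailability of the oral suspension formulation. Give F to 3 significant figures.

F = (AUC_ev / D_ev) / (AUC_iv / D_iv)
  = (64.4/12.5) / (526/25)
  = 5.152 / 21.04 = 0.2449

F = 0.245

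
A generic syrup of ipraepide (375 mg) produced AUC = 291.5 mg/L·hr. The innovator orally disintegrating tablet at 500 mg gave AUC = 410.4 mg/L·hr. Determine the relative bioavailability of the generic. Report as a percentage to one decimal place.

F_rel = (AUC_test/D_test) / (AUC_ref/D_ref)
      = (291.5/375) / (410.4/500)
      = 0.777333 / 0.8208 = 0.9470 = 94.70%

F_rel = 94.7%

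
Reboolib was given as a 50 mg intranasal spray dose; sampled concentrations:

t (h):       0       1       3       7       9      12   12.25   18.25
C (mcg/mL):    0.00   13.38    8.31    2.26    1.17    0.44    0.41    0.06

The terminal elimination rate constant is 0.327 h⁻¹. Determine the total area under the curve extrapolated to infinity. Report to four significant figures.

AUC = 57.06 mcg/mL·h

Trapezoidal AUC_0→18.25:
  [0→1]: (0.00+13.38)/2 × 1 = 6.69
  [1→3]: (13.38+8.31)/2 × 2 = 21.69
  [3→7]: (8.31+2.26)/2 × 4 = 21.14
  [7→9]: (2.26+1.17)/2 × 2 = 3.43
  [9→12]: (1.17+0.44)/2 × 3 = 2.415
  [12→12.25]: (0.44+0.41)/2 × 0.25 = 0.10625
  [12.25→18.25]: (0.41+0.06)/2 × 6 = 1.41
  Sum = 56.88125 mcg/mL·h
Extrapolated tail: C_last / k_e = 0.06 / 0.327 = 0.183
AUC_0→∞ = 56.88125 + 0.183 = 57.06425 mcg/mL·h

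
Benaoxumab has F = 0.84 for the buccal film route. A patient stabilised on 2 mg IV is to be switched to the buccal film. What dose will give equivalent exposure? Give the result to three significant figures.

For equal systemic exposure: F × D_ev = D_iv
D_ev = D_iv / F = 2 / 0.84 = 2.38095 mg

D_buccal = 2.38 mg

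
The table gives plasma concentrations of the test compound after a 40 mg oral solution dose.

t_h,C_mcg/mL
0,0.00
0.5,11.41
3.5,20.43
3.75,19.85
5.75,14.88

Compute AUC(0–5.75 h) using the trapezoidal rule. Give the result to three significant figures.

AUC = 90.4 mcg/mL·h

Trapezoidal AUC_0→5.75:
  [0→0.5]: (0.00+11.41)/2 × 0.5 = 2.8525
  [0.5→3.5]: (11.41+20.43)/2 × 3 = 47.76
  [3.5→3.75]: (20.43+19.85)/2 × 0.25 = 5.035
  [3.75→5.75]: (19.85+14.88)/2 × 2 = 34.73
  Sum = 90.3775 mcg/mL·h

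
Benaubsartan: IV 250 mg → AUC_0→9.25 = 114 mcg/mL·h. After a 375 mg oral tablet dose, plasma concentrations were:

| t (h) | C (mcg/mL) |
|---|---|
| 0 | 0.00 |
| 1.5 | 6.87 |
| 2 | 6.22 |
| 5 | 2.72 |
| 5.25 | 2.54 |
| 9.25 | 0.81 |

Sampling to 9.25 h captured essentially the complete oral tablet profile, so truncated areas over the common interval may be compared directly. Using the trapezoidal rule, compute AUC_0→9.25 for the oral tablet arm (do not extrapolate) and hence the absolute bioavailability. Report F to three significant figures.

Trapezoidal AUC_0→9.25 (oral tablet):
  [0→1.5]: (0.00+6.87)/2 × 1.5 = 5.1525
  [1.5→2]: (6.87+6.22)/2 × 0.5 = 3.2725
  [2→5]: (6.22+2.72)/2 × 3 = 13.41
  [5→5.25]: (2.72+2.54)/2 × 0.25 = 0.6575
  [5.25→9.25]: (2.54+0.81)/2 × 4 = 6.7
  Sum = 29.1925 mcg/mL·h
F = (AUC_ev/D_ev)/(AUC_iv/D_iv) = (29.1925/375)/(114/250) = 0.0778467/0.456 = 0.1707

F = 0.171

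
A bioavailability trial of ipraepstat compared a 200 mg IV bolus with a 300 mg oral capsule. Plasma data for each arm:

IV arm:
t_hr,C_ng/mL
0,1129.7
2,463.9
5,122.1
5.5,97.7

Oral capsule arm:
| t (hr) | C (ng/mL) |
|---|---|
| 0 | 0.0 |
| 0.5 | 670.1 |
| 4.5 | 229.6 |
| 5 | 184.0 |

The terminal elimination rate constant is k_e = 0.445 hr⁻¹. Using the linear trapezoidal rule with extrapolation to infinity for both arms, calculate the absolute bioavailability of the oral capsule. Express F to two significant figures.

Trapezoidal AUC_0→5.5 (IV):
  [0→2]: (1129.7+463.9)/2 × 2 = 1593.6
  [2→5]: (463.9+122.1)/2 × 3 = 879.0
  [5→5.5]: (122.1+97.7)/2 × 0.5 = 54.95
  Sum = 2527.55 ng/mL·hr
IV tail: 97.7/0.445 = 219.551; AUC_iv,0→∞ = 2527.55 + 219.551 = 2747.101 ng/mL·hr
Trapezoidal AUC_0→5 (oral capsule):
  [0→0.5]: (0.0+670.1)/2 × 0.5 = 167.525
  [0.5→4.5]: (670.1+229.6)/2 × 4 = 1799.4
  [4.5→5]: (229.6+184.0)/2 × 0.5 = 103.4
  Sum = 2070.325 ng/mL·hr
oral capsule tail: 184.0/0.445 = 413.483; AUC_ev,0→∞ = 2070.325 + 413.483 = 2483.808 ng/mL·hr
F = (AUC_ev/D_ev)/(AUC_iv/D_iv) = (2483.808/300)/(2747.101/200) = 8.27936/13.735505 = 0.6028

F = 0.60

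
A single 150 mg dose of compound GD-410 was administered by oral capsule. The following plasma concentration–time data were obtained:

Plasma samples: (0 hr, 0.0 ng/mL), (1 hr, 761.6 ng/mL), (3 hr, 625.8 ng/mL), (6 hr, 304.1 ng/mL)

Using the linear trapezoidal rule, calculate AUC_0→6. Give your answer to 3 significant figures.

Trapezoidal AUC_0→6:
  [0→1]: (0.0+761.6)/2 × 1 = 380.8
  [1→3]: (761.6+625.8)/2 × 2 = 1387.4
  [3→6]: (625.8+304.1)/2 × 3 = 1394.85
  Sum = 3163.05 ng/mL·hr

AUC = 3160 ng/mL·hr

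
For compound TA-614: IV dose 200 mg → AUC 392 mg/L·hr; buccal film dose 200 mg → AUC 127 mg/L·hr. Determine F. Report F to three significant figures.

F = 0.324

F = (AUC_ev / D_ev) / (AUC_iv / D_iv)
  = (127/200) / (392/200)
  = 0.635 / 1.96 = 0.3240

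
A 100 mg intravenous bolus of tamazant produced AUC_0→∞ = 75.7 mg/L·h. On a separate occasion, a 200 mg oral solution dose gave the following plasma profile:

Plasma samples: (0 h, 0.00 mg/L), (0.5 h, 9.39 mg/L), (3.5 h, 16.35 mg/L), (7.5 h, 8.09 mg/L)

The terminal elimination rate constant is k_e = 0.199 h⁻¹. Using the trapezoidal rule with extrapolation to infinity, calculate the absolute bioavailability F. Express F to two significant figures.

F = 0.86

Trapezoidal AUC_0→7.5 (oral solution):
  [0→0.5]: (0.00+9.39)/2 × 0.5 = 2.3475
  [0.5→3.5]: (9.39+16.35)/2 × 3 = 38.61
  [3.5→7.5]: (16.35+8.09)/2 × 4 = 48.88
  Sum = 89.8375 mg/L·h
Tail: C_last/k_e = 8.09/0.199 = 40.653
AUC_0→∞ (oral solution) = 89.8375 + 40.653 = 130.4905 mg/L·h
F = (AUC_ev/D_ev)/(AUC_iv/D_iv) = (130.4905/200)/(75.7/100) = 0.6524525/0.757 = 0.8619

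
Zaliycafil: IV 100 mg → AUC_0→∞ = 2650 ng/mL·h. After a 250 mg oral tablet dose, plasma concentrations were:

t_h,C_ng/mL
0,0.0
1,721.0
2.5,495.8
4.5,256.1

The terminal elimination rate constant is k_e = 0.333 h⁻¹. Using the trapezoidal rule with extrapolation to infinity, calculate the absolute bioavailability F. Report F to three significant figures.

F = 0.422

Trapezoidal AUC_0→4.5 (oral tablet):
  [0→1]: (0.0+721.0)/2 × 1 = 360.5
  [1→2.5]: (721.0+495.8)/2 × 1.5 = 912.6
  [2.5→4.5]: (495.8+256.1)/2 × 2 = 751.9
  Sum = 2025.0 ng/mL·h
Tail: C_last/k_e = 256.1/0.333 = 769.069
AUC_0→∞ (oral tablet) = 2025.0 + 769.069 = 2794.069 ng/mL·h
F = (AUC_ev/D_ev)/(AUC_iv/D_iv) = (2794.069/250)/(2650/100) = 11.176276/26.5 = 0.4217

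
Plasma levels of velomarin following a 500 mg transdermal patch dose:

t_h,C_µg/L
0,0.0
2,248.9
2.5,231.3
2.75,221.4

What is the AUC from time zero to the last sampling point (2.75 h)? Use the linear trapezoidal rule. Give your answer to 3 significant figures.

Trapezoidal AUC_0→2.75:
  [0→2]: (0.0+248.9)/2 × 2 = 248.9
  [2→2.5]: (248.9+231.3)/2 × 0.5 = 120.05
  [2.5→2.75]: (231.3+221.4)/2 × 0.25 = 56.5875
  Sum = 425.5375 µg/L·h

AUC = 426 µg/L·h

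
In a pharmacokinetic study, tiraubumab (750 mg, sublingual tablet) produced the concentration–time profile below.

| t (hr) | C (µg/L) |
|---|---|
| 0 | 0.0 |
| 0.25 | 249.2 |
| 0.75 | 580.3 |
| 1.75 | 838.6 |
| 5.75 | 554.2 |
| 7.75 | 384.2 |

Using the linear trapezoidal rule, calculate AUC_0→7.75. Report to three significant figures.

Trapezoidal AUC_0→7.75:
  [0→0.25]: (0.0+249.2)/2 × 0.25 = 31.15
  [0.25→0.75]: (249.2+580.3)/2 × 0.5 = 207.375
  [0.75→1.75]: (580.3+838.6)/2 × 1 = 709.45
  [1.75→5.75]: (838.6+554.2)/2 × 4 = 2785.6
  [5.75→7.75]: (554.2+384.2)/2 × 2 = 938.4
  Sum = 4671.975 µg/L·hr

AUC = 4670 µg/L·hr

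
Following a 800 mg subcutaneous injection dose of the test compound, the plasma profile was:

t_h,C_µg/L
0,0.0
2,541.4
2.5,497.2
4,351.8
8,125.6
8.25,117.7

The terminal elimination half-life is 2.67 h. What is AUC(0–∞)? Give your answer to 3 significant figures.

AUC = 2880 µg/L·h

Trapezoidal AUC_0→8.25:
  [0→2]: (0.0+541.4)/2 × 2 = 541.4
  [2→2.5]: (541.4+497.2)/2 × 0.5 = 259.65
  [2.5→4]: (497.2+351.8)/2 × 1.5 = 636.75
  [4→8]: (351.8+125.6)/2 × 4 = 954.8
  [8→8.25]: (125.6+117.7)/2 × 0.25 = 30.4125
  Sum = 2423.0125 µg/L·h
k_e = ln2 / t½ = 0.693147 / 2.67 = 0.2596 h^-1
Extrapolated tail: C_last / k_e = 117.7 / 0.2596 = 453.390
AUC_0→∞ = 2423.0125 + 453.390 = 2876.4025 µg/L·h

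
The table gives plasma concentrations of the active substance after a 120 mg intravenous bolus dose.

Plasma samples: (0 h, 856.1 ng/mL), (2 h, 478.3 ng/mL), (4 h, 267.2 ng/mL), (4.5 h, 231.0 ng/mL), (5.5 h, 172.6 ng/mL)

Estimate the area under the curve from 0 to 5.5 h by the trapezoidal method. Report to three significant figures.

Trapezoidal AUC_0→5.5:
  [0→2]: (856.1+478.3)/2 × 2 = 1334.4
  [2→4]: (478.3+267.2)/2 × 2 = 745.5
  [4→4.5]: (267.2+231.0)/2 × 0.5 = 124.55
  [4.5→5.5]: (231.0+172.6)/2 × 1 = 201.8
  Sum = 2406.25 ng/mL·h

AUC = 2410 ng/mL·h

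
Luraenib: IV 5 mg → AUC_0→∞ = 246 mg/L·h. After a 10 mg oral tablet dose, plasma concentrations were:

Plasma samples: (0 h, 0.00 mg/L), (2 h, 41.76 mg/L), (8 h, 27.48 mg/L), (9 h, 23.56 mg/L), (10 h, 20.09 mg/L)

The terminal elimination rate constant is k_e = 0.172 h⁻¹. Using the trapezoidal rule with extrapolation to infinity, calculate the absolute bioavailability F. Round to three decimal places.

Trapezoidal AUC_0→10 (oral tablet):
  [0→2]: (0.00+41.76)/2 × 2 = 41.76
  [2→8]: (41.76+27.48)/2 × 6 = 207.72
  [8→9]: (27.48+23.56)/2 × 1 = 25.52
  [9→10]: (23.56+20.09)/2 × 1 = 21.825
  Sum = 296.825 mg/L·h
Tail: C_last/k_e = 20.09/0.172 = 116.802
AUC_0→∞ (oral tablet) = 296.825 + 116.802 = 413.627 mg/L·h
F = (AUC_ev/D_ev)/(AUC_iv/D_iv) = (413.627/10)/(246/5) = 41.3627/49.2 = 0.8407

F = 0.841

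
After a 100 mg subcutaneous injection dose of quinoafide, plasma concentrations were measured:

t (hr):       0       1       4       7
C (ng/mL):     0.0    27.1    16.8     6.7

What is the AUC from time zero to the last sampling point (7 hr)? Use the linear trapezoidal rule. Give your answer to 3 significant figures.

AUC = 115 ng/mL·hr

Trapezoidal AUC_0→7:
  [0→1]: (0.0+27.1)/2 × 1 = 13.55
  [1→4]: (27.1+16.8)/2 × 3 = 65.85
  [4→7]: (16.8+6.7)/2 × 3 = 35.25
  Sum = 114.65 ng/mL·hr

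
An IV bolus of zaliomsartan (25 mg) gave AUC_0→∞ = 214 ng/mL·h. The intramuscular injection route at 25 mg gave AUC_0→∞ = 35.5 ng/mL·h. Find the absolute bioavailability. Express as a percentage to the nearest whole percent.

F = (AUC_ev / D_ev) / (AUC_iv / D_iv)
  = (35.5/25) / (214/25)
  = 1.42 / 8.56 = 0.1659
  = 16.59%

F = 17%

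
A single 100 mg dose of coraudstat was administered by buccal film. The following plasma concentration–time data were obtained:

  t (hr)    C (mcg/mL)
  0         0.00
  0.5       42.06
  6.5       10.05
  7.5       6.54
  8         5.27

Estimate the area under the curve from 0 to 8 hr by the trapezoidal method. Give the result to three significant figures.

Trapezoidal AUC_0→8:
  [0→0.5]: (0.00+42.06)/2 × 0.5 = 10.515
  [0.5→6.5]: (42.06+10.05)/2 × 6 = 156.33
  [6.5→7.5]: (10.05+6.54)/2 × 1 = 8.295
  [7.5→8]: (6.54+5.27)/2 × 0.5 = 2.9525
  Sum = 178.0925 mcg/mL·hr

AUC = 178 mcg/mL·hr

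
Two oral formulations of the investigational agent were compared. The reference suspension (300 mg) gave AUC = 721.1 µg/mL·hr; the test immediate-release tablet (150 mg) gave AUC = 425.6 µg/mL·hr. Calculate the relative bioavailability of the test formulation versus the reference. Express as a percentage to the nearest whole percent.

F_rel = 118%

F_rel = (AUC_test/D_test) / (AUC_ref/D_ref)
      = (425.6/150) / (721.1/300)
      = 2.83733 / 2.40367 = 1.1804 = 118.04%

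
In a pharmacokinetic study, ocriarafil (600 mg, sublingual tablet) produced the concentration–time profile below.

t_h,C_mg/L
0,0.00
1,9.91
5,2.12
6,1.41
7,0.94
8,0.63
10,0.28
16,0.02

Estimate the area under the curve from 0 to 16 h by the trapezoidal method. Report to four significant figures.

Trapezoidal AUC_0→16:
  [0→1]: (0.00+9.91)/2 × 1 = 4.955
  [1→5]: (9.91+2.12)/2 × 4 = 24.06
  [5→6]: (2.12+1.41)/2 × 1 = 1.765
  [6→7]: (1.41+0.94)/2 × 1 = 1.175
  [7→8]: (0.94+0.63)/2 × 1 = 0.785
  [8→10]: (0.63+0.28)/2 × 2 = 0.91
  [10→16]: (0.28+0.02)/2 × 6 = 0.9
  Sum = 34.55 mg/L·h

AUC = 34.55 mg/L·h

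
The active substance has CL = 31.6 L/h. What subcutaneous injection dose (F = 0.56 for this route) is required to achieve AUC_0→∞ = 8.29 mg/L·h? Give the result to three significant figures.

Dose = CL × AUC_0→∞ / F
     = 31.6 × 8.29 / 0.56 = 467.793 mg

Dose = 468 mg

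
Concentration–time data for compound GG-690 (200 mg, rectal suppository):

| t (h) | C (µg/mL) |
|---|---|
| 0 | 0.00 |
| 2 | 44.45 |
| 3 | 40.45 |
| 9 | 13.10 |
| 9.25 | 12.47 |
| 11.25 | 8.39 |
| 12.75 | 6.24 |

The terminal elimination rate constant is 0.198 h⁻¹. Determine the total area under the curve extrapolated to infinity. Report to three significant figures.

AUC = 314 µg/mL·h

Trapezoidal AUC_0→12.75:
  [0→2]: (0.00+44.45)/2 × 2 = 44.45
  [2→3]: (44.45+40.45)/2 × 1 = 42.45
  [3→9]: (40.45+13.10)/2 × 6 = 160.65
  [9→9.25]: (13.10+12.47)/2 × 0.25 = 3.19625
  [9.25→11.25]: (12.47+8.39)/2 × 2 = 20.86
  [11.25→12.75]: (8.39+6.24)/2 × 1.5 = 10.9725
  Sum = 282.57875 µg/mL·h
Extrapolated tail: C_last / k_e = 6.24 / 0.198 = 31.515
AUC_0→∞ = 282.57875 + 31.515 = 314.09375 µg/mL·h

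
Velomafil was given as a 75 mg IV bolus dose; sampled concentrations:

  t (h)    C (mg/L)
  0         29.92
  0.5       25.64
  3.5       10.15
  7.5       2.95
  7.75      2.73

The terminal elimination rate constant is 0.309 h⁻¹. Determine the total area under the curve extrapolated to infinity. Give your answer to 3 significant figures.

AUC = 103 mg/L·h

Trapezoidal AUC_0→7.75:
  [0→0.5]: (29.92+25.64)/2 × 0.5 = 13.89
  [0.5→3.5]: (25.64+10.15)/2 × 3 = 53.685
  [3.5→7.5]: (10.15+2.95)/2 × 4 = 26.2
  [7.5→7.75]: (2.95+2.73)/2 × 0.25 = 0.71
  Sum = 94.485 mg/L·h
Extrapolated tail: C_last / k_e = 2.73 / 0.309 = 8.835
AUC_0→∞ = 94.485 + 8.835 = 103.32 mg/L·h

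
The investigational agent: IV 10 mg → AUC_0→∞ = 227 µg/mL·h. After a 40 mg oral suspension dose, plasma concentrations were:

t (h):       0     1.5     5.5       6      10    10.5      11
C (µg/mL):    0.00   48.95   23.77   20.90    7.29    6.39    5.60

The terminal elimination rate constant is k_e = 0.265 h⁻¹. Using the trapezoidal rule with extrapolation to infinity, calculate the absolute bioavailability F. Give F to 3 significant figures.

Trapezoidal AUC_0→11 (oral suspension):
  [0→1.5]: (0.00+48.95)/2 × 1.5 = 36.7125
  [1.5→5.5]: (48.95+23.77)/2 × 4 = 145.44
  [5.5→6]: (23.77+20.90)/2 × 0.5 = 11.1675
  [6→10]: (20.90+7.29)/2 × 4 = 56.38
  [10→10.5]: (7.29+6.39)/2 × 0.5 = 3.42
  [10.5→11]: (6.39+5.60)/2 × 0.5 = 2.9975
  Sum = 256.1175 µg/mL·h
Tail: C_last/k_e = 5.60/0.265 = 21.132
AUC_0→∞ (oral suspension) = 256.1175 + 21.132 = 277.2495 µg/mL·h
F = (AUC_ev/D_ev)/(AUC_iv/D_iv) = (277.2495/40)/(227/10) = 6.9312375/22.7 = 0.3053

F = 0.305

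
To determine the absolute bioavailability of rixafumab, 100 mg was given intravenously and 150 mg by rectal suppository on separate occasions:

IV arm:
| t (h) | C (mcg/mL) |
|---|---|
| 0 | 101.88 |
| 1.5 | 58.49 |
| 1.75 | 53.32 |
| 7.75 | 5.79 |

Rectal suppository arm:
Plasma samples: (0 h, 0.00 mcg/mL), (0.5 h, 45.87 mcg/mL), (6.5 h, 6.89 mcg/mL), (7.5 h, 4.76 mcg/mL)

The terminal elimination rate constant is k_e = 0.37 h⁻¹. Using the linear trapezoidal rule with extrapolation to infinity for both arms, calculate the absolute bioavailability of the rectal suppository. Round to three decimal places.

F = 0.384

Trapezoidal AUC_0→7.75 (IV):
  [0→1.5]: (101.88+58.49)/2 × 1.5 = 120.2775
  [1.5→1.75]: (58.49+53.32)/2 × 0.25 = 13.97625
  [1.75→7.75]: (53.32+5.79)/2 × 6 = 177.33
  Sum = 311.58375 mcg/mL·h
IV tail: 5.79/0.37 = 15.649; AUC_iv,0→∞ = 311.58375 + 15.649 = 327.23275 mcg/mL·h
Trapezoidal AUC_0→7.5 (rectal suppository):
  [0→0.5]: (0.00+45.87)/2 × 0.5 = 11.4675
  [0.5→6.5]: (45.87+6.89)/2 × 6 = 158.28
  [6.5→7.5]: (6.89+4.76)/2 × 1 = 5.825
  Sum = 175.5725 mcg/mL·h
rectal suppository tail: 4.76/0.37 = 12.865; AUC_ev,0→∞ = 175.5725 + 12.865 = 188.4375 mcg/mL·h
F = (AUC_ev/D_ev)/(AUC_iv/D_iv) = (188.4375/150)/(327.23275/100) = 1.25625/3.2723275 = 0.3839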